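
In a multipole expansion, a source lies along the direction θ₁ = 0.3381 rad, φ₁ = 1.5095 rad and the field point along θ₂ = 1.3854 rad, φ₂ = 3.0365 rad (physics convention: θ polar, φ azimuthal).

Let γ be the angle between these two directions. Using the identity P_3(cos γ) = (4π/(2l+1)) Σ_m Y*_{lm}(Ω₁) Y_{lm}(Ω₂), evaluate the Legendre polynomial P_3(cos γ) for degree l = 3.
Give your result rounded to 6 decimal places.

Expand P_3 via completeness: Σ_{m} conj(Y_{3,m}) at Ω₁ times Y_{3,m} at Ω₂ —
  term(m=-3) = (-0.000790, 0.005980)   from Y*(Ω₁)=(-0.002784, -0.014969), Y(Ω₂)=(-0.376614, -0.122835)
  term(m=-2) = (-0.019230, -0.001689)   from Y*(Ω₁)=(-0.105279, 0.012971), Y(Ω₂)=(0.177982, 0.037970)
  term(m=-1) = (-0.004269, 0.097419)   from Y*(Ω₁)=(0.022654, 0.369125), Y(Ω₂)=(0.262220, 0.027659)
  term(m=+0) = (-0.099372, 0.000000)   from Y*(Ω₁)=(0.510434, -0.000000), Y(Ω₂)=(-0.194682, 0.000000)
  term(m=+1) = (-0.004269, -0.097419)   from Y*(Ω₁)=(-0.022654, 0.369125), Y(Ω₂)=(-0.262220, 0.027659)
  term(m=+2) = (-0.019230, 0.001689)   from Y*(Ω₁)=(-0.105279, -0.012971), Y(Ω₂)=(0.177982, -0.037970)
  term(m=+3) = (-0.000790, -0.005980)   from Y*(Ω₁)=(0.002784, -0.014969), Y(Ω₂)=(0.376614, -0.122835)
Accumulated sum (-0.147952, 0.000000); after 4π/(2l+1) scaling, (-0.265603, 0.000000) ⇒ P_3 = -0.265603

-0.265603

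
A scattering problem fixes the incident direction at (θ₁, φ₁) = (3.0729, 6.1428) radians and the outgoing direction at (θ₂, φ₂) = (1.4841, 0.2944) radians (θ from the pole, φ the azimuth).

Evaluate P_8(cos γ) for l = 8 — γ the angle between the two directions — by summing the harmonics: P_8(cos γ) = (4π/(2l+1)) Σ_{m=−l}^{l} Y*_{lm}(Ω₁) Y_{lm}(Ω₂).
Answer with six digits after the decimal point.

0.267613

Term-by-term m-sum for l=8 (normalisation 4π/17 = 0.739198):
  m=-8: Y*=(0.000000, -0.000000)  Y=(-0.353304, -0.354007)  product (-0.000000, 0.000000)
  m=-7: Y*=(-0.000000, 0.000000)  Y=(-0.081832, -0.153418)  product (0.000000, 0.000000)
  m=-6: Y*=(0.000000, -0.000000)  Y=(0.063483, 0.320397)  product (0.000000, 0.000000)
  m=-5: Y*=(-0.000011, 0.000010)  Y=(-0.019680, 0.198546)  product (-0.000002, -0.000002)
  m=-4: Y*=(0.000251, -0.000158)  Y=(0.103256, -0.248931)  product (-0.000013, -0.000079)
  m=-3: Y*=(-0.004052, 0.001815)  Y=(0.133241, -0.162231)  product (-0.000245, 0.000899)
  m=-2: Y*=(0.045522, -0.013128)  Y=(-0.202479, 0.135219)  product (-0.007442, 0.008814)
  m=-1: Y*=(-0.321712, 0.045463)  Y=(-0.204759, 0.062085)  product (0.063051, -0.029282)
  m=+0: Y*=(1.066376, -0.000000)  Y=(0.235690, 0.000000)  product (0.251334, 0.000000)
  m=+1: Y*=(0.321712, 0.045463)  Y=(0.204759, 0.062085)  product (0.063051, 0.029282)
  m=+2: Y*=(0.045522, 0.013128)  Y=(-0.202479, -0.135219)  product (-0.007442, -0.008814)
  m=+3: Y*=(0.004052, 0.001815)  Y=(-0.133241, -0.162231)  product (-0.000245, -0.000899)
  m=+4: Y*=(0.000251, 0.000158)  Y=(0.103256, 0.248931)  product (-0.000013, 0.000079)
  m=+5: Y*=(0.000011, 0.000010)  Y=(0.019680, 0.198546)  product (-0.000002, 0.000002)
  m=+6: Y*=(0.000000, 0.000000)  Y=(0.063483, -0.320397)  product (0.000000, -0.000000)
  m=+7: Y*=(0.000000, 0.000000)  Y=(0.081832, -0.153418)  product (0.000000, -0.000000)
  m=+8: Y*=(0.000000, 0.000000)  Y=(-0.353304, 0.354007)  product (-0.000000, -0.000000)
Total Σ_m = (0.362031, -0.000000). Multiply by 0.739198: (0.267613, -0.000000). P_8(cos γ) = 0.267613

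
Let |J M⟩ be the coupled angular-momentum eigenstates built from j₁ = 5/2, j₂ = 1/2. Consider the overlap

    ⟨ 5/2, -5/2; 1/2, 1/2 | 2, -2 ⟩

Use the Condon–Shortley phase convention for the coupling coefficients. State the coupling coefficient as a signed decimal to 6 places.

√[5·1!4!0!/6! · 0!5!1!0!0!4!] = √(480)
  +(−1)^1/∏(1,0,4,0,0,0)! = -1/24  (running -1/24)
⟨..|..⟩ = √(480)·(-1/24) = -0.912871

-0.912871  (= −√(5/6))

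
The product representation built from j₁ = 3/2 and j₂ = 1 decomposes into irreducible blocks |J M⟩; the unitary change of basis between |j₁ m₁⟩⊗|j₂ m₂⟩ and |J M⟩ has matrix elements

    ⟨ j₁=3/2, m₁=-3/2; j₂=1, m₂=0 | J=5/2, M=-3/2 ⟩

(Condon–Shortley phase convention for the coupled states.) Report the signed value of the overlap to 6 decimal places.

+√(2/5) = +0.632456

j₁+j₂−J=0  J+j₁−j₂=3  J−j₁+j₂=2  j₁+j₂+J+1=6
(j₁±m₁, j₂±m₂, J±M) = (0,3,1,1,1,4)
P² = 72/5
sum k=0..0:
  [0] +1/6 = 1/6
S = 1/6
C² = P²·S² = 2/5 ; C = +0.632456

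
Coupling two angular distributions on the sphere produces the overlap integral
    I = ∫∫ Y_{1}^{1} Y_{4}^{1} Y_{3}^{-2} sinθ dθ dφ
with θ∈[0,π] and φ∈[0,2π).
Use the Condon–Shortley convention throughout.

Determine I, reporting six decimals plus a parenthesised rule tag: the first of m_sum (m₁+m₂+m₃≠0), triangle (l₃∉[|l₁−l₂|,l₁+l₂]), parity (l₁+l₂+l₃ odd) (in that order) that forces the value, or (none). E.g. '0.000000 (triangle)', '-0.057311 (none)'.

-0.106622 (none)

Checks pass: Σm=0; 8 even; l₃=3∈[3,5].
(2·1+1)(2·4+1)(2·3+1) = 189
Δ: 2! 0! 6! / 9! → 1/252
sum: t=1:−1/36 = -1/36
3j²(1 4 3; 0 0 0) = Δ·Π!·Σ² = 4/63  (sign +1)
sum: t=0:+1/240 = 1/240
3j²(1 4 3; 1 1 -2) = Δ·Π!·Σ² = 1/84  (sign -1)
combine: 4πI² = 189·4/63·1/84 = 1/7
take √, sign -1: I = -0.10662181
No selection rule forces the value: the integral is nonzero (none).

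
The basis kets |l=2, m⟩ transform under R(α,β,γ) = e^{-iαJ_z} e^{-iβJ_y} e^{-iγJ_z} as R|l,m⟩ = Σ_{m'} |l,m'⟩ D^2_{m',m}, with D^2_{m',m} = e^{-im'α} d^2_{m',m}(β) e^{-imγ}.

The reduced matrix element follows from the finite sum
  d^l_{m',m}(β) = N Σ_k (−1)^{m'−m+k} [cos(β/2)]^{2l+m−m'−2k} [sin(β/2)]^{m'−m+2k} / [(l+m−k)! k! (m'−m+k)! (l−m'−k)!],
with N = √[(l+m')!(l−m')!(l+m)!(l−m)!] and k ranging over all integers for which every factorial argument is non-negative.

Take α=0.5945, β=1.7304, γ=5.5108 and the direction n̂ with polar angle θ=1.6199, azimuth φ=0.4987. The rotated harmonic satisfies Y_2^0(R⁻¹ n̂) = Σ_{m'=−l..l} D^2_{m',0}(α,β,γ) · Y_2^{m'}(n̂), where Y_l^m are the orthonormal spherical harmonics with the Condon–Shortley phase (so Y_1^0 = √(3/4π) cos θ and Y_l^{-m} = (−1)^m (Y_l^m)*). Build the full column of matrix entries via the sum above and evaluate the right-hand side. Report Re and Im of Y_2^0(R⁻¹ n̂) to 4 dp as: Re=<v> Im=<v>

Need the full column D^2_{m',0} for m'=−2..2 at α=0.5945, β=1.7304, γ=5.5108.
cos(β/2)=0.648488, sin(β/2)=0.761225
d^2_{-2,0}: single k=2 term ⇒ +0.596905;  D = +0.222400+0.553926i
d^2_{-1,0}: k∈[1..2] ⇒ +0.508504 -0.700675 = -0.192171;  D = -0.159200-0.107634i
d^2_{0,0}: k∈[0..2] ⇒ +0.176851 -0.974742 +0.335778 = -0.462113;  D = -0.462113+0.000000i
d^2_{1,0}: k∈[0..1] ⇒ -0.508504 +0.700675 = +0.192171;  D = +0.159200-0.107634i
d^2_{2,0}: single k=0 term ⇒ +0.596905;  D = +0.222400-0.553926i
Y_2^{m'}(θ=1.6199,φ=0.4987) and Σ D·Y over m':
  (+0.2224+0.5539i)·(+0.2090-0.3237i)  (-0.1592-0.1076i)·(-0.0333+0.0181i)  (-0.4621+0.0000i)·(-0.3131+0.0000i)  (+0.1592-0.1076i)·(+0.0333+0.0181i)  (+0.2224-0.5539i)·(+0.2090+0.3237i)
Y_2^0(R⁻¹ n̂) = +0.610792+0.000000i

Re=0.6108 Im=0.0000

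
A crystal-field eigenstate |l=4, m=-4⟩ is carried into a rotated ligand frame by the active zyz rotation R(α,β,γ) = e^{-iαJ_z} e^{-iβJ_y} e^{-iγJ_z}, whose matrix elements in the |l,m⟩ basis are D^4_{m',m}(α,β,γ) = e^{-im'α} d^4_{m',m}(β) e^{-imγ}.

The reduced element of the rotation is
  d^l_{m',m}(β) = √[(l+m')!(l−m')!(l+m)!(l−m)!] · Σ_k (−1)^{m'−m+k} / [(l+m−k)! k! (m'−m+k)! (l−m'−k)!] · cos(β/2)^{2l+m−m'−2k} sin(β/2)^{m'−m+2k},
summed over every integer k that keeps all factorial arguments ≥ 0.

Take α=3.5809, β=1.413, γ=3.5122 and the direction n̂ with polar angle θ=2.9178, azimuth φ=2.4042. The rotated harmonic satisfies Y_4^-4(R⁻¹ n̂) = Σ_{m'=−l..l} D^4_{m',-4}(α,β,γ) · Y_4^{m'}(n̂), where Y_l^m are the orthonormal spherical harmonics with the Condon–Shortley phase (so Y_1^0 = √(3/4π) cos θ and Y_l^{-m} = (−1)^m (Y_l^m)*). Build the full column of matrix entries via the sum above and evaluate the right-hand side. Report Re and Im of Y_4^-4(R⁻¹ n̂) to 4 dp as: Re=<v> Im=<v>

Re=-0.2953 Im=0.3239

Need the full column D^4_{m',-4} for m'=−4..4 at α=3.5809, β=1.4130, γ=3.5122.
cos(β/2)=0.760639, sin(β/2)=0.649176
d^4_{-4,-4}: single k=0 term ⇒ +0.112054;  D = -0.111516-0.010971i
d^4_{-3,-4}: single k=0 term ⇒ -0.270493;  D = -0.254896+0.090522i
d^4_{-2,-4}: single k=0 term ⇒ +0.431890;  D = -0.306870+0.303908i
d^4_{-1,-4}: single k=0 term ⇒ -0.521282;  D = -0.179207+0.489509i
d^4_{0,-4}: single k=0 term ⇒ +0.497406;  D = +0.043897+0.495465i
d^4_{1,-4}: single k=0 term ⇒ -0.379699;  D = +0.191188+0.328053i
d^4_{2,-4}: single k=0 term ⇒ +0.229144;  D = +0.188626+0.130105i
d^4_{3,-4}: single k=0 term ⇒ -0.104534;  D = +0.103123+0.017119i
d^4_{4,-4}: single k=0 term ⇒ +0.031543;  D = +0.030359-0.008559i
Y_4^{m'}(θ=2.9178,φ=2.4042) and Σ D·Y over m':
  (-0.1115-0.0110i)·(-0.0011+0.0002i)  (-0.2549+0.0905i)·(-0.0080+0.0107i)  (-0.3069+0.3039i)·(+0.0089+0.0927i)  (-0.1792+0.4895i)·(+0.2770+0.2516i)  (+0.0439+0.4955i)·(+0.6469+0.0000i)  (+0.1912+0.3281i)·(-0.2770+0.2516i)  (+0.1886+0.1301i)·(+0.0089-0.0927i)  (+0.1031+0.0171i)·(+0.0080+0.0107i)  (+0.0304-0.0086i)·(-0.0011-0.0002i)
Y_4^-4(R⁻¹ n̂) = -0.295280+0.323936i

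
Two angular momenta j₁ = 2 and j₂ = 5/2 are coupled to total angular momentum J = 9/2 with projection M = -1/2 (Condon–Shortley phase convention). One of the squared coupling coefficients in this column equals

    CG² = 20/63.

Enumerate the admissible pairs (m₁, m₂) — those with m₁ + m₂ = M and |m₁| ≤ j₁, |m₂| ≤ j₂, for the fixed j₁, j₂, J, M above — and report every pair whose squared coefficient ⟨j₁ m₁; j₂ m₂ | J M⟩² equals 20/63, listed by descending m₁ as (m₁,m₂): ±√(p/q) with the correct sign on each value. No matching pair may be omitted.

Admissible pairs with m₁+m₂ = M = -1/2: (-2,3/2), (-1,1/2), (0,-1/2), (1,-3/2), (2,-5/2)
  (m₁,m₂)=(2,-5/2): CG² = 1/126, CG = +√(1/126)
  (m₁,m₂)=(1,-3/2): CG² = 10/63, CG = +√(10/63)
  (m₁,m₂)=(0,-1/2): CG² = 10/21, CG = +√(10/21)
  (m₁,m₂)=(-1,1/2): CG² = 20/63, CG = +√(20/63)   ← matches the target
  (m₁,m₂)=(-2,3/2): CG² = 5/126, CG = +√(5/126)
Pairs with CG² = 20/63: (-1,1/2): +√(20/63)

(-1,1/2): +√(20/63)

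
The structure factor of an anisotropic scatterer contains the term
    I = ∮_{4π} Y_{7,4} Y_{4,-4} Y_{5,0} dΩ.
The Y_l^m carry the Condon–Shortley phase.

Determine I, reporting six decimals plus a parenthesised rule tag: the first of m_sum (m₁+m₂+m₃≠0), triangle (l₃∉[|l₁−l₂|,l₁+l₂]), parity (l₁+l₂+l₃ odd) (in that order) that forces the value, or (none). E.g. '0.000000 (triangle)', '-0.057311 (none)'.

Rules hold: Σm=0, L=16 even, 3≤5≤11.
N = 15·9·11 = 1485
Δ = 6!·8!·2!/17! = 1/6126120
Racah Σ t=2..4: t=2:+1/69120 t=3:−1/20736 t=4:+1/69120 = -1/51840
⇒ 3j(7 4 5; 0 0 0)² = 280/21879, sgn +1
Racah Σ t=0..0: t=0:+1/1036800 = 1/1036800
⇒ 3j(7 4 5; 4 -4 0)² = 14/663, sgn -1
4πI² = N·(3j₀)²·(3jₘ)² = 19600/48841
I = -1·√(0.401302/4π) = -0.17870258
No selection rule forces the value: the integral is nonzero (none).

-0.178703 (none)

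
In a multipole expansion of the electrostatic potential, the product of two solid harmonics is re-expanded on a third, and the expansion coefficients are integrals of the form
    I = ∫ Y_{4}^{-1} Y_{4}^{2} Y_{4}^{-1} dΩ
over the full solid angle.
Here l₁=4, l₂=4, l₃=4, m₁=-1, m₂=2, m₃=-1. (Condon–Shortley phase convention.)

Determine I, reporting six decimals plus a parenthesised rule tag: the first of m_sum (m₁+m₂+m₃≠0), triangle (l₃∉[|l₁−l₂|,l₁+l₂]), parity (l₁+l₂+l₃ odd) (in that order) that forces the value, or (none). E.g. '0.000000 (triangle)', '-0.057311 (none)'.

Rules hold: Σm=0, L=12 even, 0≤4≤8.
N = 9·9·9 = 729
Δ = 4!·4!·4!/13! = 1/450450
Racah Σ t=0..4: t=0:+1/13824 t=1:−1/216 t=2:+1/64 t=3:−1/216 t=4:+1/13824 = 5/768
⇒ 3j(4 4 4; 0 0 0)² = 18/1001, sgn +1
Racah Σ t=2..4: t=2:+1/576 t=3:−1/144 t=4:+1/576 = -1/288
⇒ 3j(4 4 4; -1 2 -1)² = 20/1001, sgn +1
4πI² = N·(3j₀)²·(3jₘ)² = 262440/1002001
I = +1·√(0.261916/4π) = 0.14436968
No selection rule forces the value: the integral is nonzero (none).

0.144370 (none)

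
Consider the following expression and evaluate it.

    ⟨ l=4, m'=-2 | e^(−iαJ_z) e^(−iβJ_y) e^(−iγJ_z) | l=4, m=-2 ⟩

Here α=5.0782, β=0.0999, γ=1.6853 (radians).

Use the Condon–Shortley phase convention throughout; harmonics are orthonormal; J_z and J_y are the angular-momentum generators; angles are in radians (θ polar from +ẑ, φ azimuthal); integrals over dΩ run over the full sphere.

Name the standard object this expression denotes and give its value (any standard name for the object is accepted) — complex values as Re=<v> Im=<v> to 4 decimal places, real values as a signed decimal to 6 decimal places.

This is a Wigner D-matrix element — the rotation-matrix element ⟨l m'| R(α,β,γ) |l m⟩ in the angular-momentum basis.
First d^4_{-2,-2}(β=0.0999), then the phase factors e^{-i(-2)α} and e^{-i(-2)γ}:
With c≡cos(β/2)=0.998753 and s≡sin(β/2)=0.049929, N=[2·720·2·720]^{1/2}=1440.000000
k∈{0,1,2} keeps every argument non-negative
  k=0: (−1)^0·1440.0000/(1440)·0.9988^8·0.0499^0 = +0.990066
  k=1: (−1)^1·1440.0000/(120)·0.9988^6·0.0499^2 = -0.029692
  k=2: (−1)^2·1440.0000/(96)·0.9988^4·0.0499^4 = +0.000093
d^4_{-2,-2}(0.0999) = +0.990066 -0.029692 +0.000093 = +0.960466
Attach z-rotation phases: D = e^{-i(-2)(5.0782)}·(+0.960466)·e^{-i(-2)(1.6853)} = +0.550351+0.787152i

Wigner D-matrix element, Re=0.5504 Im=0.7872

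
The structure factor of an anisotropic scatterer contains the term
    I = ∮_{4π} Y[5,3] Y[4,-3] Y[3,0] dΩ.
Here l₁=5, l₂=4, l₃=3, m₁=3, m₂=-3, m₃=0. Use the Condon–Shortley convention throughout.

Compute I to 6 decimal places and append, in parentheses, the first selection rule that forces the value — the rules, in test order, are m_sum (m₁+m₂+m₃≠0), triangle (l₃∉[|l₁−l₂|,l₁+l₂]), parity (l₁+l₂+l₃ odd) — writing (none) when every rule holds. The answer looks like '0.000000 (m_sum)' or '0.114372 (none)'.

Checks pass: Σm=0; 12 even; l₃=3∈[1,9].
(2·5+1)(2·4+1)(2·3+1) = 693
Δ: 6! 4! 2! / 13! → 1/180180
sum: t=2:+1/576 t=3:−1/144 t=4:+1/576 = -1/288
3j²(5 4 3; 0 0 0) = Δ·Π!·Σ² = 20/1001  (sign +1)
sum: t=0:+1/2880 t=1:−1/1440 = -1/2880
3j²(5 4 3; 3 -3 0) = Δ·Π!·Σ² = 7/715  (sign +1)
combine: 4πI² = 693·20/1001·7/715 = 252/1859
take √, sign +1: I = 0.10386175
No selection rule forces the value: the integral is nonzero (none).

0.103862 (none)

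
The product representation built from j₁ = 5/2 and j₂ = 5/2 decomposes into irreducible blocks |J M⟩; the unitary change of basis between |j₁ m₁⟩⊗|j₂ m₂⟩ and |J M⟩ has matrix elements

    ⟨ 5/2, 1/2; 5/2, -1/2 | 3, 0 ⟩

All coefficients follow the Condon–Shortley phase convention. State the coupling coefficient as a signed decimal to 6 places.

j₁+j₂−J=2  J+j₁−j₂=3  J−j₁+j₂=3  j₁+j₂+J+1=9
(j₁±m₁, j₂±m₂, J±M) = (3,2,2,3,3,3)
P² = 36/5
sum k=0..2:
  [0] +1/8 = 1/8
  [1] −1/4 = -1/4
  [2] +1/72 = 1/72
S = -1/9
C² = P²·S² = 4/45 ; C = -0.298142

-0.298142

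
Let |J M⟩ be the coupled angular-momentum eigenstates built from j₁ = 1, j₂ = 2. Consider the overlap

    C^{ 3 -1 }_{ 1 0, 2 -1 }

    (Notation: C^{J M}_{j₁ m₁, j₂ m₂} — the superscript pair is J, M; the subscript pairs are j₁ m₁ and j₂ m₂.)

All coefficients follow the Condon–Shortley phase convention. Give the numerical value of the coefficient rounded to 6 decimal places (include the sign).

√[7·0!2!4!/7! · 1!1!1!3!2!4!] = √(96/5)
  +(−1)^0/∏(0,0,1,1,1,3)! = 1/6  (running 1/6)
⟨..|..⟩ = √(96/5)·(1/6) = +0.730297

+√(8/15) = +0.730297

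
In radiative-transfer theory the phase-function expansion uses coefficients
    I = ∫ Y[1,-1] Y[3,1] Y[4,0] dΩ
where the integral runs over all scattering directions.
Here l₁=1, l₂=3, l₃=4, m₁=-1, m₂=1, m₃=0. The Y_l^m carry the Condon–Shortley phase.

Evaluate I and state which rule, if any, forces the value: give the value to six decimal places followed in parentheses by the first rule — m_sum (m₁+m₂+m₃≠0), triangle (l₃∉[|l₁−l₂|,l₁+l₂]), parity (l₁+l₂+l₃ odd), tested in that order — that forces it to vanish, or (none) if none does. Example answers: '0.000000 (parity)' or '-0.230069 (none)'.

0.150786 (none)

Rules hold: Σm=0, L=8 even, 2≤4≤4.
N = 3·7·9 = 189
Δ = 0!·2!·6!/9! = 1/252
Racah Σ t=0..0: t=0:+1/36 = 1/36
⇒ 3j(1 3 4; 0 0 0)² = 4/63, sgn +1
Racah Σ t=0..0: t=0:+1/96 = 1/96
⇒ 3j(1 3 4; -1 1 0)² = 1/42, sgn +1
4πI² = N·(3j₀)²·(3jₘ)² = 2/7
I = +1·√(0.285714/4π) = 0.15078601
No selection rule forces the value: the integral is nonzero (none).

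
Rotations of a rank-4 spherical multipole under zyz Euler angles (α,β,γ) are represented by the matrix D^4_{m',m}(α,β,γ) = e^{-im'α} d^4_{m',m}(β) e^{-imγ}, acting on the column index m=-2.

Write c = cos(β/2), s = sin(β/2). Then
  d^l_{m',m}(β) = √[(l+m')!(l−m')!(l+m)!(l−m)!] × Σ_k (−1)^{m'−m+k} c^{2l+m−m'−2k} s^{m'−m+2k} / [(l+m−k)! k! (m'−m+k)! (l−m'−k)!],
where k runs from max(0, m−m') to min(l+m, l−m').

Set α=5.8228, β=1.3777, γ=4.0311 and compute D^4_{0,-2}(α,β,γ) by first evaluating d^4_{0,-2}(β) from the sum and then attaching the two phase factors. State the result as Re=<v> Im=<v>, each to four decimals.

Split into d^4_{0,-2}(β=1.3777) × two z-phases.
Half-angle: c=0.771978, s=0.635650. N=√(24·24·2·720)=910.735966
k∈{0,1,2} keeps every argument non-negative
  k=0: (−1)^2·910.7360/(96)·0.7720^6·0.6356^2 = +0.811307
  k=1: (−1)^3·910.7360/(36)·0.7720^4·0.6356^4 = -1.466832
  k=2: (−1)^4·910.7360/(96)·0.7720^2·0.6356^6 = +0.372939
d^4_{0,-2}(1.3777) = +0.811307 -1.466832 +0.372939 = -0.282586
Phases: e^{-i·(0)·5.8228}=+1.000000+0.000000i, e^{-i·(-2)·4.0311}=-0.206717+0.978401i ⇒ D=+0.058415-0.276482i

Re=0.0584 Im=-0.2765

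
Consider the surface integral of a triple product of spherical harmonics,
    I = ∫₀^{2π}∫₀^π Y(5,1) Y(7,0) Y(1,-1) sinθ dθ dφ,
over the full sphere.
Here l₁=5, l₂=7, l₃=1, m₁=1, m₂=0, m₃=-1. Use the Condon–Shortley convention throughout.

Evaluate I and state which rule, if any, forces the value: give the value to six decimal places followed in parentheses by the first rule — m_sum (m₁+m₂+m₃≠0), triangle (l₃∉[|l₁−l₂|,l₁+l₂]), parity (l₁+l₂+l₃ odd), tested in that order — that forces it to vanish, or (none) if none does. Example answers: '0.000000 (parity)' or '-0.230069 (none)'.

|5−7|≤1≤5+7 violated ⇒ I = 0

0.000000 (triangle)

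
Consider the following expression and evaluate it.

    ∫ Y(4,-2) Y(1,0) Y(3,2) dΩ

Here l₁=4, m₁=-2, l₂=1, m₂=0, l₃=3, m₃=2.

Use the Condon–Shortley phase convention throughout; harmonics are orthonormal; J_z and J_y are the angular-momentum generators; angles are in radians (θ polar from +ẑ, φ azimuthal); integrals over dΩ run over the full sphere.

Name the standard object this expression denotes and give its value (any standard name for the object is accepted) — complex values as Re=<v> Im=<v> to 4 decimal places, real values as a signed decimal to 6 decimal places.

This is a Gaunt coefficient — the integral of a triple product of spherical harmonics over the sphere.
m-sum 0 ✓  L=8 even ✓  3≤3≤5 ✓
Π(2lᵢ+1) = 9×3×7 = 189
triangle coeff Δ(4,1,3) = 1/252
Σ_t [1,1]: t=1:−1/36 = -1/36
(3j)²=4/63 [(4 1 3; 0 0 0)], sign=+1
Σ_t [1,1]: t=1:−1/120 = -1/120
(3j)²=1/21 [(4 1 3; -2 0 2)], sign=+1
⇒ 4πI² = 4/7
I = (+1)√(4/7/(4π)) = 0.21324362

Gaunt coefficient, +0.213244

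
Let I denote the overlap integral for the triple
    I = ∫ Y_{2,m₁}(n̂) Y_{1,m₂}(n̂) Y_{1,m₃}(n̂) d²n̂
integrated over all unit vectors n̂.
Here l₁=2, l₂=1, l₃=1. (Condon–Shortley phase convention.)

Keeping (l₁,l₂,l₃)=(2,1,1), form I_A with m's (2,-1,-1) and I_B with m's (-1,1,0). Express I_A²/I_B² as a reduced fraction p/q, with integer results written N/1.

Same 2,1,1: normalisation and zero-m 3j drop out of the ratio.
A: Δ: 2! 2! 0! / 5! → 1/30; sum: t=0:+1/4 = 1/4; 3j²(2 1 1; 2 -1 -1) = Δ·Π!·Σ² = 1/5  (sign +1)
B: Δ: 2! 2! 0! / 5! → 1/30; sum: t=2:+1/2 = 1/2; 3j²(2 1 1; -1 1 0) = Δ·Π!·Σ² = 1/10  (sign -1)
I_A²/I_B² = (1/5)/(1/10) = 2/1

2/1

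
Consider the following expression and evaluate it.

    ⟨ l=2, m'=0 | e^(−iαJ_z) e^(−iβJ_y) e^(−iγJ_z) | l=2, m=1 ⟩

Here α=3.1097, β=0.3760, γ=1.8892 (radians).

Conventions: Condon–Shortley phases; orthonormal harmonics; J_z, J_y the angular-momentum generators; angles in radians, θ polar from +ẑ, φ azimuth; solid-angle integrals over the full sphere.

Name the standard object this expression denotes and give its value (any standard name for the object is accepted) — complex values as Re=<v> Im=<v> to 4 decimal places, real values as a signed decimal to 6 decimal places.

Wigner D-matrix element, Re=-0.1310 Im=-0.3973

This is a Wigner D-matrix element — the rotation-matrix element ⟨l m'| R(α,β,γ) |l m⟩ in the angular-momentum basis.
Split into d^2_{0,1}(β=0.3760) × two z-phases.
c=cos(0.376000/2)=0.982380, s=sin(0.376000/2)=0.186895; N=√[2·2·6·1]=4.898979
k∈{1,2} keeps every argument non-negative
  k=1: (−1)^0·4.8990/(2)·0.9824^3·0.1869^1 = +0.434021
  k=2: (−1)^1·4.8990/(2)·0.9824^1·0.1869^3 = -0.015709
d^2_{0,1}(0.3760) = +0.434021 -0.015709 = +0.418312
Phases: e^{-i·(0)·3.1097}=+1.000000+0.000000i, e^{-i·(1)·1.8892}=-0.313051-0.949736i ⇒ D=-0.130953-0.397286i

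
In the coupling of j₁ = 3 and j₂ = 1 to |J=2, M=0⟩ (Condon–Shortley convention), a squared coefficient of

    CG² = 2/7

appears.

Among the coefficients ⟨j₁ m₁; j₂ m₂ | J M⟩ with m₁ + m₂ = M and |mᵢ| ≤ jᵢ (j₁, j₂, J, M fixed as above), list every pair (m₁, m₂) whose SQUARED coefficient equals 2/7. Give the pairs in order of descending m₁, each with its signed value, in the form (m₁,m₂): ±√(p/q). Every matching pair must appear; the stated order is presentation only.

Admissible pairs with m₁+m₂ = M = 0: (-1,1), (0,0), (1,-1)
  (m₁,m₂)=(1,-1): CG² = 2/7, CG = +√(2/7)   ← matches the target
  (m₁,m₂)=(0,0): CG² = 3/7, CG = −√(3/7)
  (m₁,m₂)=(-1,1): CG² = 2/7, CG = +√(2/7)   ← matches the target
Pairs with CG² = 2/7: (1,-1): +√(2/7); (-1,1): +√(2/7)

(1,-1): +√(2/7); (-1,1): +√(2/7)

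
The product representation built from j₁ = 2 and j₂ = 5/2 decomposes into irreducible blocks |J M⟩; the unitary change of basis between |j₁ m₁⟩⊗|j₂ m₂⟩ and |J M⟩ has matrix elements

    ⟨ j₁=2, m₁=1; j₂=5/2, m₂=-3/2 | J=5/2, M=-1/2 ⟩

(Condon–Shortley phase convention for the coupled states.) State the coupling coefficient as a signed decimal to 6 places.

+0.414039

triangle: 2!*2!*3!/8! = 24/40320
(j±m)!: 3!*1!*1!*4!*2!*3! = 1728
prefactor² = (2J+1)*Δ*N² = 216/35
  k=0: +1/(0!*2!*1!*1!*1!*2!) = 1/4
  k=1: −1/(1!*1!*0!*0!*2!*3!) = -1/12
Σ = 1/6  ⇒  CG² = 216/35*(1/6)² = 6/35
CG = +√(6/35) = +0.414039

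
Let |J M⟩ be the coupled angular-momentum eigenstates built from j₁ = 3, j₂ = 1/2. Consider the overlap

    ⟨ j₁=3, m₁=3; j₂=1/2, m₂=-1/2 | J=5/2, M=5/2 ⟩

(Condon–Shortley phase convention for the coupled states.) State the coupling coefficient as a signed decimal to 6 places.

+√(6/7) ≈ +0.925820

j₁+j₂−J=1  J+j₁−j₂=5  J−j₁+j₂=0  j₁+j₂+J+1=7
(j₁±m₁, j₂±m₂, J±M) = (6,0,0,1,5,0)
P² = 86400/7
sum k=0..0:
  [0] +1/120 = 1/120
S = 1/120
C² = P²·S² = 6/7 ; C = +0.925820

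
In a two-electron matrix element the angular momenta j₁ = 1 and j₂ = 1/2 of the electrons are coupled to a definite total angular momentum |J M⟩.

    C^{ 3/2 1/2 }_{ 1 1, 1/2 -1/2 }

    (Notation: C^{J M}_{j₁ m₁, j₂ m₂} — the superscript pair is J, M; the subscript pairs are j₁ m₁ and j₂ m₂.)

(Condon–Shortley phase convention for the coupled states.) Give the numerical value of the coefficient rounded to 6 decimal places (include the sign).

√[4·0!2!1!/4! · 2!0!0!1!2!1!] = √(4/3)
  +(−1)^0/∏(0,0,0,0,2,1)! = 1/2  (running 1/2)
⟨..|..⟩ = √(4/3)·(1/2) = +0.577350

+0.577350  (= +√(1/3))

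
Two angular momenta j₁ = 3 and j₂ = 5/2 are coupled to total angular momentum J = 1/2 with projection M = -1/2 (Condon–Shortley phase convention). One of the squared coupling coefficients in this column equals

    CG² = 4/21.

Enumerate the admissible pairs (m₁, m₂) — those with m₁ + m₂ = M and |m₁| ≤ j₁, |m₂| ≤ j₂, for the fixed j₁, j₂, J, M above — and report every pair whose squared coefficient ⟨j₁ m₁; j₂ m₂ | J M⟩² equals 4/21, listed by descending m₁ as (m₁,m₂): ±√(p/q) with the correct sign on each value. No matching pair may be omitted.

Admissible pairs with m₁+m₂ = M = -1/2: (-3,5/2), (-2,3/2), (-1,1/2), (0,-1/2), (1,-3/2), (2,-5/2)
  (m₁,m₂)=(2,-5/2): CG² = 1/21, CG = +√(1/21)
  (m₁,m₂)=(1,-3/2): CG² = 2/21, CG = −√(2/21)
  (m₁,m₂)=(0,-1/2): CG² = 1/7, CG = +√(1/7)
  (m₁,m₂)=(-1,1/2): CG² = 4/21, CG = −√(4/21)   ← matches the target
  (m₁,m₂)=(-2,3/2): CG² = 5/21, CG = +√(5/21)
  (m₁,m₂)=(-3,5/2): CG² = 2/7, CG = −√(2/7)
Pairs with CG² = 4/21: (-1,1/2): −√(4/21)

(-1,1/2): −√(4/21)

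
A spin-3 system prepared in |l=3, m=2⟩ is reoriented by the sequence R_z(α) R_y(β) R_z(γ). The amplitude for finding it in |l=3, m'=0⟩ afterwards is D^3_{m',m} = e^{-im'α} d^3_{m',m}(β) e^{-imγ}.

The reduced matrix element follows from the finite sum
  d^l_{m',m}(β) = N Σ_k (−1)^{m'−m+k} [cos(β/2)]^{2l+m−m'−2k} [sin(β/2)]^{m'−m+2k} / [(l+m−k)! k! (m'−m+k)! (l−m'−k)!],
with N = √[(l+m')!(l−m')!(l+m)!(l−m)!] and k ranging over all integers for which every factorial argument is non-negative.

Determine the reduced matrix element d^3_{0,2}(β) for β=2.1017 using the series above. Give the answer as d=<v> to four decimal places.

d=-0.5156

d^3_{0,2}(β=2.1017) via the finite sum:
With c≡cos(β/2)=0.496834 and s≡sin(β/2)=0.867846, N=[6·6·120·1]^{1/2}=65.726707
k: max(0,(2)−(0))=2 … min(3+(2),3−(0))=3
  k=2: (−1)^0·65.7267/(12)·0.4968^4·0.8678^2 = +0.251356
  k=3: (−1)^1·65.7267/(12)·0.4968^2·0.8678^4 = -0.766925
d^3_{0,2}(2.1017) = +0.251356 -0.766925 = -0.515569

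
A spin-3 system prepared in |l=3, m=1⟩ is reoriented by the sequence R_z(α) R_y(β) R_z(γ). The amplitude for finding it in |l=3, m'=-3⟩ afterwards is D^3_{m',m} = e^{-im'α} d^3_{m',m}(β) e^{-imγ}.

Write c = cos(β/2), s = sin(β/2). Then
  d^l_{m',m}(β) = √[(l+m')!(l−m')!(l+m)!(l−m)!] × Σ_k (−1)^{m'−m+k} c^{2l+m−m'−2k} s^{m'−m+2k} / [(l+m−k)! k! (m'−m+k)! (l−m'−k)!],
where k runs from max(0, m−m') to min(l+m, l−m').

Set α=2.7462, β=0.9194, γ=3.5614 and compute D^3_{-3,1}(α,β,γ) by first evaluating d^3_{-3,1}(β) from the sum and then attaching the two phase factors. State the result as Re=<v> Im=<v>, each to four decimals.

D^3_{-3,1}(2.7462,0.9194,3.5614) = e^{-i·-3·2.7462}·d^3_{-3,1}(0.9194)·e^{-i·1·3.5614}. Compute d first:
With c≡cos(β/2)=0.896186 and s≡sin(β/2)=0.443679, N=[1·720·24·2]^{1/2}=185.903201
Admissible k: 4..4 (factorial args all ≥0)
  k=4: (−1)^0·185.9032/(48)·0.8962^2·0.4437^4 = +0.120536
d^3_{-3,1}(0.9194) = +0.120536
Phases: e^{-i·(-3)·2.7462}=-0.375205+0.926942i, e^{-i·(1)·3.5614}=-0.913167+0.407585i ⇒ D=-0.004241-0.120462i

Re=-0.0042 Im=-0.1205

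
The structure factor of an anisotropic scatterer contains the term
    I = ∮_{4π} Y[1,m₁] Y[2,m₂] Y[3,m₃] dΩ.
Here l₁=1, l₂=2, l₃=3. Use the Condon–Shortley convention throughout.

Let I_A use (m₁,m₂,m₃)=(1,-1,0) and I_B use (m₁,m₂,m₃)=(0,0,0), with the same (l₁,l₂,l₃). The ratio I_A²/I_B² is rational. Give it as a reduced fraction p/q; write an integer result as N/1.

Same 1,2,3: normalisation and zero-m 3j drop out of the ratio.
A: Δ: 0! 2! 4! / 7! → 1/105; sum: t=0:+1/12 = 1/12; 3j²(1 2 3; 1 -1 0) = Δ·Π!·Σ² = 1/35  (sign -1)
B: Δ: 0! 2! 4! / 7! → 1/105; sum: t=0:+1/4 = 1/4; 3j²(1 2 3; 0 0 0) = Δ·Π!·Σ² = 3/35  (sign -1)
I_A²/I_B² = (1/35)/(3/35) = 1/3

1/3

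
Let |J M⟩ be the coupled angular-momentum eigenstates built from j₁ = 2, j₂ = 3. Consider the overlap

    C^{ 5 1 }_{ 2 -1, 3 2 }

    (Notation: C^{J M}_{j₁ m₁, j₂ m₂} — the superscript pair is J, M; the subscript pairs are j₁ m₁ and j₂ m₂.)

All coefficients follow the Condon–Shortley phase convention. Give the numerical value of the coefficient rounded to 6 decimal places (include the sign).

+0.338062  (= +√(4/35))

j₁+j₂−J=0  J+j₁−j₂=4  J−j₁+j₂=6  j₁+j₂+J+1=11
(j₁±m₁, j₂±m₂, J±M) = (1,3,5,1,6,4)
P² = 414720/7
sum k=0..0:
  [0] +1/720 = 1/720
S = 1/720
C² = P²·S² = 4/35 ; C = +0.338062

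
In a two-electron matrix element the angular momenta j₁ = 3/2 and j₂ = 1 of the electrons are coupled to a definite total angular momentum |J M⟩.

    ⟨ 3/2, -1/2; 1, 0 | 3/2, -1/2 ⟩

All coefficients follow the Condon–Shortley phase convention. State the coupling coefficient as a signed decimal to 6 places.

−√(1/15) ≈ -0.258199

j₁+j₂−J=1  J+j₁−j₂=2  J−j₁+j₂=1  j₁+j₂+J+1=5
(j₁±m₁, j₂±m₂, J±M) = (1,2,1,1,1,2)
P² = 4/15
sum k=0..1:
  [0] +1/2 = 1/2
  [1] −1/1 = -1
S = -1/2
C² = P²·S² = 1/15 ; C = -0.258199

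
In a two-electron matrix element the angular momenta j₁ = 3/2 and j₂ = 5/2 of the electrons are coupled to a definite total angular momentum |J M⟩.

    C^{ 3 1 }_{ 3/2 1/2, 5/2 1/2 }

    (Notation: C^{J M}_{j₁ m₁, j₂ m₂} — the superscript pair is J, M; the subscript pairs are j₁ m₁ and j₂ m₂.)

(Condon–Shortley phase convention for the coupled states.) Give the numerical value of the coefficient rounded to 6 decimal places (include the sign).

+√(1/60) ≈ +0.129099

triangle: 1!*2!*4!/8! = 48/40320
(j±m)!: 2!*1!*3!*2!*4!*2! = 1152
prefactor² = (2J+1)*Δ*N² = 48/5
  k=0: +1/(0!*1!*1!*3!*1!*1!) = 1/6
  k=1: −1/(1!*0!*0!*2!*2!*2!) = -1/8
Σ = 1/24  ⇒  CG² = 48/5*(1/24)² = 1/60
CG = +√(1/60) = +0.129099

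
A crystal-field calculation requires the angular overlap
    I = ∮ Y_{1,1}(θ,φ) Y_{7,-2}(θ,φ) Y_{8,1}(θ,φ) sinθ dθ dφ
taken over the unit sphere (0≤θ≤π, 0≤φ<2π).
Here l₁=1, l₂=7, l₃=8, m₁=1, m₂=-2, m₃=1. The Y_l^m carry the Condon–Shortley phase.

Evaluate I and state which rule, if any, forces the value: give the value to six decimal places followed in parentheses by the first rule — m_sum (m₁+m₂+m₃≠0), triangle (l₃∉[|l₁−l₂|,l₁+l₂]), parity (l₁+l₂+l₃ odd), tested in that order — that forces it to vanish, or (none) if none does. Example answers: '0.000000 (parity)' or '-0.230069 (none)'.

-0.140215 (none)

Rules hold: Σm=0, L=16 even, 6≤8≤8.
N = 3·15·17 = 765
Δ = 0!·2!·14!/17! = 1/2040
Racah Σ t=0..0: t=0:+1/25401600 = 1/25401600
⇒ 3j(1 7 8; 0 0 0)² = 8/255, sgn +1
Racah Σ t=0..0: t=0:+1/87091200 = 1/87091200
⇒ 3j(1 7 8; 1 -2 1)² = 7/680, sgn -1
4πI² = N·(3j₀)²·(3jₘ)² = 21/85
I = -1·√(0.247059/4π) = -0.14021525
No selection rule forces the value: the integral is nonzero (none).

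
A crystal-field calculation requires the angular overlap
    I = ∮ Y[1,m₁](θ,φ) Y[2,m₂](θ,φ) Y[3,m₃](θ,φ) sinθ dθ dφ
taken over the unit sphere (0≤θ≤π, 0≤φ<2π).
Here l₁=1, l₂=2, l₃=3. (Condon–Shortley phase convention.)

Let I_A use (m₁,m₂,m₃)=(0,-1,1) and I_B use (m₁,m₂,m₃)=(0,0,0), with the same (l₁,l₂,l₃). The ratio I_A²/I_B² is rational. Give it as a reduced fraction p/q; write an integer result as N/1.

8/9

Same 1,2,3: normalisation and zero-m 3j drop out of the ratio.
A: Δ: 0! 2! 4! / 7! → 1/105; sum: t=0:+1/6 = 1/6; 3j²(1 2 3; 0 -1 1) = Δ·Π!·Σ² = 8/105  (sign +1)
B: Δ: 0! 2! 4! / 7! → 1/105; sum: t=0:+1/4 = 1/4; 3j²(1 2 3; 0 0 0) = Δ·Π!·Σ² = 3/35  (sign -1)
I_A²/I_B² = (8/105)/(3/35) = 8/9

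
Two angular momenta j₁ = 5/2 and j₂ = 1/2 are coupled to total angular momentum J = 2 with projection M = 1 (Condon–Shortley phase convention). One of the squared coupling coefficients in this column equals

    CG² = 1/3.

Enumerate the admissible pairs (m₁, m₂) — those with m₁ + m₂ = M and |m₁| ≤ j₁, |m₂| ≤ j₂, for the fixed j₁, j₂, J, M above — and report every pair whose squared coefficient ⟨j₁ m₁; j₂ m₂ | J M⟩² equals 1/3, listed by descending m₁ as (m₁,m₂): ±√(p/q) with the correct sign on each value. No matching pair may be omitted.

(1/2,1/2): −√(1/3)

Admissible pairs with m₁+m₂ = M = 1: (1/2,1/2), (3/2,-1/2)
  (m₁,m₂)=(3/2,-1/2): CG² = 2/3, CG = +√(2/3)
  (m₁,m₂)=(1/2,1/2): CG² = 1/3, CG = −√(1/3)   ← matches the target
Pairs with CG² = 1/3: (1/2,1/2): −√(1/3)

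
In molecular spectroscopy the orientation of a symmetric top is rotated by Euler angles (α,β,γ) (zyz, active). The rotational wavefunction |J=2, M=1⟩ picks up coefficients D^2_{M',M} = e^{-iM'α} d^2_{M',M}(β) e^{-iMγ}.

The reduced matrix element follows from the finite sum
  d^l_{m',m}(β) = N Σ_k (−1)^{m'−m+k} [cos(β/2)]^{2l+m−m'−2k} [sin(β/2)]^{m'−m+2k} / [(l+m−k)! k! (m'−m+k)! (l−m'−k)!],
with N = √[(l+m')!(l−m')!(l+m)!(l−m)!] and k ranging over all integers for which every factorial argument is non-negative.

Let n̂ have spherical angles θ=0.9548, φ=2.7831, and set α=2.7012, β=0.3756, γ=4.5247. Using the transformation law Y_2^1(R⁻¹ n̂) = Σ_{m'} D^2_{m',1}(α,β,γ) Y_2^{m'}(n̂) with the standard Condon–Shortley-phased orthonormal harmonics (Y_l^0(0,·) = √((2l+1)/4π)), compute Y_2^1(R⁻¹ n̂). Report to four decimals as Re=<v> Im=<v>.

Re=0.1080 Im=-0.3376

Need the full column D^2_{m',1} for m'=−2..2 at α=2.7012, β=0.3756, γ=4.5247.
cos(β/2)=0.982417, sin(β/2)=0.186698
d^2_{-2,1}: single k=3 term ⇒ +0.012786;  D = +0.008169+0.009836i
d^2_{-1,1}: k∈[2..3] ⇒ +0.100924 -0.001215 = +0.099709;  D = -0.024929-0.096542i
d^2_{0,1}: k∈[1..2] ⇒ +0.433614 -0.015660 = +0.417954;  D = -0.077986+0.410614i
d^2_{1,1}: k∈[0..1] ⇒ +0.931503 -0.100924 = +0.830579;  D = +0.488043-0.672068i
d^2_{2,1}: single k=0 term ⇒ -0.354044;  D = +0.310308-0.170459i
Y_2^{m'}(θ=0.9548,φ=2.7831) and Σ D·Y over m':
  (+0.0082+0.0098i)·(+0.1940+0.1691i)  (-0.0249-0.0965i)·(-0.3412-0.1278i)  (-0.0780+0.4106i)·(+0.0005+0.0000i)  (+0.4880-0.6721i)·(+0.3412-0.1278i)  (+0.3103-0.1705i)·(+0.1940-0.1691i)
Y_2^1(R⁻¹ n̂) = +0.108008-0.337598i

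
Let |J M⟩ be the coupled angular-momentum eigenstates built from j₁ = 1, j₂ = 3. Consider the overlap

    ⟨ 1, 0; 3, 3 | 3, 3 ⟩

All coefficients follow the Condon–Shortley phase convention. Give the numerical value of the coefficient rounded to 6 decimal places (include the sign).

−√(3/4) = -0.866025

triangle: 1!×1!×5!/8! = 120/40320
(j±m)!: 1!×1!×6!×0!×6!×0! = 518400
prefactor² = (2J+1)×Δ×N² = 10800
  k=1: −1/(1!×0!×0!×5!×1!×0!) = -1/120
Σ = -1/120  ⇒  CG² = 10800×(-1/120)² = 3/4
CG = −√(3/4) = -0.866025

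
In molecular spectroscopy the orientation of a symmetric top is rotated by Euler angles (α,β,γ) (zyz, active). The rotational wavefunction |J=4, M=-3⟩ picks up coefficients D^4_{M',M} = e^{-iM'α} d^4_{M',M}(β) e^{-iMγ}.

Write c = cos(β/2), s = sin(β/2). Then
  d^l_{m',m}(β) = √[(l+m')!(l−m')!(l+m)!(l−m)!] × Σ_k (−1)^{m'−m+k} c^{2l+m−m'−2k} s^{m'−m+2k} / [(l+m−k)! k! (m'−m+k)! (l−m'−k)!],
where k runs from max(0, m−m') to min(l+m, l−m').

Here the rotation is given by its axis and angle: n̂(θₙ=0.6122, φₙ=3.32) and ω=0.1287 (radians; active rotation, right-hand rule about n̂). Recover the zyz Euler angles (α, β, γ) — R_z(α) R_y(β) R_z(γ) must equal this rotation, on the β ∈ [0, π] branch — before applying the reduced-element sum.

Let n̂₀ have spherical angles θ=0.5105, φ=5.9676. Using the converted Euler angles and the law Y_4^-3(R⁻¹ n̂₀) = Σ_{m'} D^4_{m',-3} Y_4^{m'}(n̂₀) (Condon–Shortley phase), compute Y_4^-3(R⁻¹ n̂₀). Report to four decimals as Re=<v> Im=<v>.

Re=-0.0006 Im=0.1538

Axis–angle → zyz. n̂ = (sinθₙcosφₙ, sinθₙsinφₙ, cosθₙ) = (-0.565548, -0.101982, +0.818386), ω = 0.1287.
R = I cosω + sinω [n̂]ₓ + (1−cosω) n̂n̂ᵀ gives
  R = [+0.994375, -0.104559, -0.016917; +0.105513, +0.991816, +0.071895; +0.009261, -0.073276, +0.997269]
β = atan2(√(R₁₃²+R₂₃²), R₃₃) = 0.073926; α = atan2(R₂₃, R₁₃) mod 2π = 1.801891; γ = atan2(R₃₂, −R₃₁) mod 2π = 4.586669
Need the full column D^4_{m',-3} for m'=−4..4 at α=1.8019, β=0.0739, γ=4.5867.
cos(β/2)=0.999317, sin(β/2)=0.036954
d^4_{-4,-3}: single k=1 term ⇒ +0.104024;  D = -0.054125+0.088834i
d^4_{-3,-3}: k∈[0..1] ⇒ +0.994549 -0.009520 = +0.985028;  D = +0.936218+0.306229i
d^4_{-2,-3}: k∈[0..1] ⇒ -0.137611 +0.000565 = -0.137047;  D = -0.011639+0.136551i
d^4_{-1,-3}: k∈[0..1] ⇒ +0.010795 -0.000025 = +0.010770;  D = -0.010656+0.001568i
d^4_{0,-3}: k∈[0..1] ⇒ -0.000595 +0.000001 = -0.000594;  D = -0.000219-0.000553i
d^4_{1,-3}: k∈[0..1] ⇒ +0.000025 -0.000000 = +0.000025;  D = +0.000020-0.000014i
d^4_{2,-3}: k∈[0..1] ⇒ -0.000001 +0.000000 = -0.000001;  D = +0.000001+0.000001i
d^4_{3,-3}: k∈[0..1] ⇒ +0.000000 -0.000000 = +0.000000;  D = -0.000000+0.000000i
d^4_{4,-3}: single k=0 term ⇒ -0.000000;  D = -0.000000-0.000000i
Y_4^{m'}(θ=0.5105,φ=5.9676) and Σ D·Y over m':
  (-0.0541+0.0888i)·(+0.0077+0.0240i)  (+0.9362+0.3062i)·(+0.0744+0.1034i)  (-0.0116+0.1366i)·(+0.2791+0.2040i)  (-0.0107+0.0016i)·(+0.4465+0.1458i)  (-0.0002-0.0006i)·(+0.0471+0.0000i)  (+0.0000-0.0000i)·(-0.4465+0.1458i)  (+0.0000+0.0000i)·(+0.2791-0.2040i)  (-0.0000+0.0000i)·(-0.0744+0.1034i)  (-0.0000-0.0000i)·(+0.0077-0.0240i)
Y_4^-3(R⁻¹ n̂) = -0.000626+0.153834i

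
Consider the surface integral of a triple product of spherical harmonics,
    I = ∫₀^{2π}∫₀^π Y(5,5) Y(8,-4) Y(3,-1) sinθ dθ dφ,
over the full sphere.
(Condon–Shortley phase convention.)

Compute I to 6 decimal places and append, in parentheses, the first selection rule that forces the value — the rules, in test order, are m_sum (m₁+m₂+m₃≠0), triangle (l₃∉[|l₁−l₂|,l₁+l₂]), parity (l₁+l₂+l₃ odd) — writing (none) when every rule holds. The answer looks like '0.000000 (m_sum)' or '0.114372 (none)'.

Checks pass: Σm=0; 16 even; l₃=3∈[3,13].
(2·5+1)(2·8+1)(2·3+1) = 1309
Δ: 10! 0! 6! / 17! → 1/136136
sum: t=5:−1/518400 = -1/518400
3j²(5 8 3; 0 0 0) = Δ·Π!·Σ² = 56/2431  (sign +1)
sum: t=0:+1/174182400 = 1/174182400
3j²(5 8 3; 5 -4 -1) = Δ·Π!·Σ² = 3/6188  (sign +1)
combine: 4πI² = 1309·56/2431·3/6188 = 42/2873
take √, sign +1: I = 0.03410766
No selection rule forces the value: the integral is nonzero (none).

0.034108 (none)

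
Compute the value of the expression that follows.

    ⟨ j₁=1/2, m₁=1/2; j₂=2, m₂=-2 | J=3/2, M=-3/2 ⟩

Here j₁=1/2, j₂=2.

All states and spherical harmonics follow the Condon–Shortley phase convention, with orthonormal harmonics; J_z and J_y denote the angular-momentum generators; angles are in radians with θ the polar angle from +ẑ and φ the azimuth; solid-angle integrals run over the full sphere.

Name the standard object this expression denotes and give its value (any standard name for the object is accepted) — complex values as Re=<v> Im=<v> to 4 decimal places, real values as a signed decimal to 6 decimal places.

Clebsch–Gordan coefficient, +√(4/5) ≈ +0.894427

This is a Clebsch–Gordan (vector-coupling) coefficient.
√[4·1!0!3!/5! · 1!0!0!4!0!3!] = √(144/5)
  +(−1)^0/∏(0,1,0,0,0,3)! = 1/6  (running 1/6)
⟨..|..⟩ = √(144/5)·(1/6) = +0.894427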